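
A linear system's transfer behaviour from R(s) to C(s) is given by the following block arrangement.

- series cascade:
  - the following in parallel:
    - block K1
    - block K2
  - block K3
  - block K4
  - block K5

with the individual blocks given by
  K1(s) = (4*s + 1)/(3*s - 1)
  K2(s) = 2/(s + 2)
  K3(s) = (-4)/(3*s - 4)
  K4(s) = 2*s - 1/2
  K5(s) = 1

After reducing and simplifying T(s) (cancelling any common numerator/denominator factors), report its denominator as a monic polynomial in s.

First reduce the diagram to T(s).

1. sum the parallel branches K1, K2; result (4*s^2 + 15*s)/(3*s^2 + 5*s - 2)
2. reduce the series chain (K1+K2), K3, K4, K5; result (-32*s^3 - 112*s^2 + 30*s)/(9*s^3 + 3*s^2 - 26*s + 8)
No further cancellation is possible in the step-2 result, so that is T(s). Its denominator becomes monic after dividing by the leading coefficient 9.

Answer: s^3 + s^2/3 - 26*s/9 + 8/9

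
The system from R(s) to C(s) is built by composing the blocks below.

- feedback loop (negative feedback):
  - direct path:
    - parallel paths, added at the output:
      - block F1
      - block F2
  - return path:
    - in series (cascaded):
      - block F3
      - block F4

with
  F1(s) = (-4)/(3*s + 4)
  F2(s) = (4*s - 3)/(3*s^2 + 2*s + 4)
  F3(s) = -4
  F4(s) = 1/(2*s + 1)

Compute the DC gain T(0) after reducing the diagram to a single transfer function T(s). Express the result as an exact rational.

(1) combine F1, F2 in parallel, giving (-s - 28)/(9*s^3 + 18*s^2 + 20*s + 16)
(2) reduce the series chain F3, F4, giving (-4)/(2*s + 1)
(3) collapse the loop ((F1+F2) forward, (F3*F4) return), giving (-2*s^2 - 57*s - 28)/(18*s^4 + 45*s^3 + 58*s^2 + 56*s + 128)
The step-3 result is T(s). Setting s = 0: T(0) = -28/128 = -7/32.

Answer: -7/32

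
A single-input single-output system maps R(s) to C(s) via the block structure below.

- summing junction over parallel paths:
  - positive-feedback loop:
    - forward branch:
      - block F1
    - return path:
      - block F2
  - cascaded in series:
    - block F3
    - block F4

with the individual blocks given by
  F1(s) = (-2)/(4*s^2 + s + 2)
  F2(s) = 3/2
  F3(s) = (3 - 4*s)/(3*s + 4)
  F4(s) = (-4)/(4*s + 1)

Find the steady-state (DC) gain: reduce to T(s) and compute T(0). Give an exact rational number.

Step 1: collapse the loop (F1 forward, F2 return): (-2)/(4*s^2 + s + 5)
Step 2: series reduction of F3, F4: (16*s - 12)/(12*s^2 + 19*s + 4)
Step 3: reduce the parallel group [F1/(1-F1*F2)], (F3*F4): (64*s^3 - 56*s^2 + 30*s - 68)/(48*s^4 + 88*s^3 + 95*s^2 + 99*s + 20)
That last expression is T(s); at s = 0 only the constant terms survive, so T(0) = -68/20 = -17/5.

Hence the answer: -17/5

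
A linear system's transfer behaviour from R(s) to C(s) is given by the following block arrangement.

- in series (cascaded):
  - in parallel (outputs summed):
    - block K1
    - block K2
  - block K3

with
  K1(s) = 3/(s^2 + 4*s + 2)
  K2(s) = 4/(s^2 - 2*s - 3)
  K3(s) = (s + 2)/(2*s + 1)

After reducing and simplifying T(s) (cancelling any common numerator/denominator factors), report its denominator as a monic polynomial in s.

Reducing step by step:

1. reduce the parallel group K1, K2, giving (7*s^2 + 10*s - 1)/(s^4 + 2*s^3 - 9*s^2 - 16*s - 6)
2. multiply (K1+K2), K3 (series), giving (7*s^3 + 24*s^2 + 19*s - 2)/(2*s^5 + 5*s^4 - 16*s^3 - 41*s^2 - 28*s - 6)
Step 2 gives the fully reduced T(s), with no common factor left to cancel. The denominator's leading coefficient is 2, so divide each of its coefficients by 2 to get the monic form.

Answer: s^5 + 5*s^4/2 - 8*s^3 - 41*s^2/2 - 14*s - 3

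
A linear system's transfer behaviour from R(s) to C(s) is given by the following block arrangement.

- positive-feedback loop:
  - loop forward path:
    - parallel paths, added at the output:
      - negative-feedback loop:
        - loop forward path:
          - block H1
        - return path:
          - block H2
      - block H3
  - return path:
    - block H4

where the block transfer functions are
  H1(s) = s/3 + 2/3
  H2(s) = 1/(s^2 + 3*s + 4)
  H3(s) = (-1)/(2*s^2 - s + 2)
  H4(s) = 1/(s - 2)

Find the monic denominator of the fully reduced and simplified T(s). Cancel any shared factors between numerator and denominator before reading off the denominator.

(1) collapse the loop (H1 forward, H2 return); result (s^3 + 5*s^2 + 10*s + 8)/(3*s^2 + 10*s + 14)
(2) reduce the parallel group [H1/(1+H1*H2)], H3; result (2*s^5 + 9*s^4 + 17*s^3 + 13*s^2 + 2*s + 2)/(6*s^4 + 17*s^3 + 24*s^2 + 6*s + 28)
(3) apply the feedback formula to ([H1/(1+H1*H2)]+H3), H4; result (2*s^6 + 5*s^5 - s^4 - 21*s^3 - 24*s^2 - 2*s - 4)/(4*s^5 - 4*s^4 - 27*s^3 - 55*s^2 + 14*s - 58)
T(s) is the step-3 result (common factors already cancelled). Leading coefficient of the denominator: 4. Divide through by 4 for the monic polynomial.

Answer: s^5 - s^4 - 27*s^3/4 - 55*s^2/4 + 7*s/2 - 29/2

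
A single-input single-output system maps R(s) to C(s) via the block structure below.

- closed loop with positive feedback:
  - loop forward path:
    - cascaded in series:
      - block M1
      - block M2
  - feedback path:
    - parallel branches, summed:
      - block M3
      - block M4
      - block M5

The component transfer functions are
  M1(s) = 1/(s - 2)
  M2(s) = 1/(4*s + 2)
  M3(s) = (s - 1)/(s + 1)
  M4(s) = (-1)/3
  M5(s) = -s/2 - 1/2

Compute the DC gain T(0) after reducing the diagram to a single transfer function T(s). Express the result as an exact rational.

1. combine M1, M2 in series, giving 1/(4*s^2 - 6*s - 4)
2. parallel reduction of M3, M4, M5, giving (-3*s^2 - 2*s - 11)/(6*s + 6)
3. close the feedback loop around (M1*M2), (M3+M4+M5), giving (6*s + 6)/(24*s^3 - 9*s^2 - 58*s - 13)
That last expression is T(s); at s = 0 only the constant terms survive, so T(0) = 6/(-13) = -6/13.

Therefore the answer is -6/13.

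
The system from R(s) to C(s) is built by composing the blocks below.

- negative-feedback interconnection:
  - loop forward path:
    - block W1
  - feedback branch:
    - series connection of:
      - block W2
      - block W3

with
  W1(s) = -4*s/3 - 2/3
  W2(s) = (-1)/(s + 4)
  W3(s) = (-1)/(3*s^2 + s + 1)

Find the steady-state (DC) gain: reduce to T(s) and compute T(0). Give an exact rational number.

Reducing step by step:

1. series reduction of W2, W3 -> 1/(3*s^3 + 13*s^2 + 5*s + 4)
2. apply the feedback formula to W1, (W2*W3) -> (-12*s^4 - 58*s^3 - 46*s^2 - 26*s - 8)/(9*s^3 + 39*s^2 + 11*s + 10)
Step 2 gives the overall T(s). Then T(0) = -8/10 = -4/5.

Answer: -4/5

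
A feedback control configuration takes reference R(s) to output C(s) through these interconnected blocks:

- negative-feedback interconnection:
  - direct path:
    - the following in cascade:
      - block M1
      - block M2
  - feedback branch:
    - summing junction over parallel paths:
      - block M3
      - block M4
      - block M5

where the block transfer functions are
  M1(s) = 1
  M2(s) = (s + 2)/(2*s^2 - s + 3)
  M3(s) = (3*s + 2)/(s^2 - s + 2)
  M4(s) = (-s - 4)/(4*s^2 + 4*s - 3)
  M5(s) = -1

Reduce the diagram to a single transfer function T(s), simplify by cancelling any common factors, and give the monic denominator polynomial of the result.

1. reduce the series chain M1, M2 -> (s + 2)/(2*s^2 - s + 3)
2. combine M3, M4, M5 in parallel -> (-4*s^4 + 11*s^3 + 16*s^2 - 10*s - 8)/(4*s^4 + s^2 + 11*s - 6)
3. apply the feedback formula to (M1*M2), (M3+M4+M5) -> (4*s^5 + 8*s^4 + s^3 + 13*s^2 + 16*s - 12)/(8*s^6 - 8*s^5 + 17*s^4 + 59*s^3 + 2*s^2 + 11*s - 34)
Step 3 gives the fully reduced T(s), with no common factor left to cancel. The denominator's leading coefficient is 8, so divide each of its coefficients by 8 to get the monic form.

Therefore the answer is s^6 - s^5 + 17*s^4/8 + 59*s^3/8 + s^2/4 + 11*s/8 - 17/4.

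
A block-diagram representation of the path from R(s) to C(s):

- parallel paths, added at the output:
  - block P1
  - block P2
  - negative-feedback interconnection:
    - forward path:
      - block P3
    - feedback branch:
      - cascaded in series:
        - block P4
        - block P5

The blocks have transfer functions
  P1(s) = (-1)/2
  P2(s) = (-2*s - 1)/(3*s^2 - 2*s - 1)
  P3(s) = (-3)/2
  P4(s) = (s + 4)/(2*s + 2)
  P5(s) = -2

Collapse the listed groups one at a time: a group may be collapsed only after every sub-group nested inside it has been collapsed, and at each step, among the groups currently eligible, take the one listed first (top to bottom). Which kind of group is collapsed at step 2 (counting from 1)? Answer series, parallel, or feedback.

Step 1: reduce the series chain P4, P5
Step 2: feedback reduction of P3, (P4*P5)
Step 3: combine P1, P2, [P3/(1+P3*(P4*P5))] in parallel
The group at step 2 is a feedback group.

Therefore the answer is feedback.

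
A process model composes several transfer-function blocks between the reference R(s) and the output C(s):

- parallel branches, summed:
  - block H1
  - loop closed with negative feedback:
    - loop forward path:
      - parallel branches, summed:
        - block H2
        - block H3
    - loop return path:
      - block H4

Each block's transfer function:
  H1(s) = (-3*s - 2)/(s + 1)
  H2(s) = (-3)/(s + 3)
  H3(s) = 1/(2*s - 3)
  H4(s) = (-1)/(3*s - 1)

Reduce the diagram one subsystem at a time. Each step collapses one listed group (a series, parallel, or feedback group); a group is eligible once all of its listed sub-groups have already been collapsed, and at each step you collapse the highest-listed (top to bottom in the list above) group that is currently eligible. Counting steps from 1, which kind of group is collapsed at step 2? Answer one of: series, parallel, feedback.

Reducing step by step:

Step 1 - combine H2, H3 in parallel
Step 2 - feedback reduction of (H2+H3), H4
Step 3 - combine H1, [(H2+H3)/(1+(H2+H3)*H4)] in parallel
At step 2 the group reduced is feedback.

Answer: feedback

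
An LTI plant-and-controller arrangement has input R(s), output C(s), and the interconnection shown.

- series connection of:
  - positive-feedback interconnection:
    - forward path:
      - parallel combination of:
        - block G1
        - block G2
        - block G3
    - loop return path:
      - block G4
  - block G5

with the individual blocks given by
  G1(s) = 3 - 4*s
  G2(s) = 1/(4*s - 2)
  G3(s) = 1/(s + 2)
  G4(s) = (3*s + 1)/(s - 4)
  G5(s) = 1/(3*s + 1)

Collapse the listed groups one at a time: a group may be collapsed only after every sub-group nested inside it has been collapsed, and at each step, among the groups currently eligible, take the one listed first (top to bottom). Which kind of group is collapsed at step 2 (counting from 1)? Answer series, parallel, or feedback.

Step 1. add G1, G2, G3 (parallel)
Step 2. feedback reduction of (G1+G2+G3), G4
Step 3. reduce the series chain [(G1+G2+G3)/(1-(G1+G2+G3)*G4)], G5
At step 2 the group reduced is feedback.

Hence the answer: feedback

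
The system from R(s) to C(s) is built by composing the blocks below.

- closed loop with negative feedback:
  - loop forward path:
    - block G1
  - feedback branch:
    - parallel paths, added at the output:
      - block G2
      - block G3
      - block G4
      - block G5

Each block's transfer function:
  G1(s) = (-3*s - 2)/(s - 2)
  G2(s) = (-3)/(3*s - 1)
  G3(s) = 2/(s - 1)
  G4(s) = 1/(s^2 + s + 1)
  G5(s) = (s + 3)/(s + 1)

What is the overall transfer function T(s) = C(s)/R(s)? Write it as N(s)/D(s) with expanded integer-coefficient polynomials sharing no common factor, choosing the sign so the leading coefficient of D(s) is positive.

(1) reduce the parallel group G2, G3, G4, G5 -> (3*s^5 + 11*s^4 + 7*s^3 + 4*s^2 - 6*s + 5)/(3*s^5 + 2*s^4 - s^3 - 3*s^2 - 2*s + 1)
(2) feedback reduction of G1, (G2+G3+G4+G5), which is the overall transfer function T(s) = C(s)/R(s) in lowest terms

Hence the answer: (9*s^6 + 12*s^5 + s^4 - 11*s^3 - 12*s^2 - s + 2)/(6*s^6 + 43*s^5 + 48*s^4 + 27*s^3 - 14*s^2 - 2*s + 12)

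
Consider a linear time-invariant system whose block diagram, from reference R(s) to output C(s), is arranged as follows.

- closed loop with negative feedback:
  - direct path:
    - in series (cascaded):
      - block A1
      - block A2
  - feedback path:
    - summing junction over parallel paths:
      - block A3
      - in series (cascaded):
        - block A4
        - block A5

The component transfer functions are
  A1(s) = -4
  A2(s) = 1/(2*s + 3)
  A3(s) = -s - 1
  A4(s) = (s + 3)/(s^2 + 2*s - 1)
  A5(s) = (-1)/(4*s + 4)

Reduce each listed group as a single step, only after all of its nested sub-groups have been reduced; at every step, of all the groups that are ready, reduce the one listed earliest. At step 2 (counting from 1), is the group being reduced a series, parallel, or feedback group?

Step 1: reduce the series chain A1, A2
Step 2: multiply A4, A5 (series)
Step 3: add A3, (A4*A5) (parallel)
Step 4: collapse the loop ((A1*A2) forward, (A3+(A4*A5)) return)
Step 2: series.

Therefore the answer is series.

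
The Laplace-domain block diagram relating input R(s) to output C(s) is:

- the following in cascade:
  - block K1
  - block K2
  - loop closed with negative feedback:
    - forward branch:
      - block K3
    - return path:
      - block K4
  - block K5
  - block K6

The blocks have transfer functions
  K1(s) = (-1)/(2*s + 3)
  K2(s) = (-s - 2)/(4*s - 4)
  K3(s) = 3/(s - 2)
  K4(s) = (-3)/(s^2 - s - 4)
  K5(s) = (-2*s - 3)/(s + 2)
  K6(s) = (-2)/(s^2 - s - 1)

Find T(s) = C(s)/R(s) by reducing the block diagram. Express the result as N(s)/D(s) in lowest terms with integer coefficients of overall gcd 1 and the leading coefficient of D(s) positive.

First reduce the diagram to T(s).

Step 1. close the feedback loop around K3, K4, giving (3*s^2 - 3*s - 12)/(s^3 - 3*s^2 - 2*s - 1)
Step 2. series reduction of K1, K2, [K3/(1+K3*K4)], K5, K6, giving the overall T(s)

Answer: (3*s^2 - 3*s - 12)/(2*s^6 - 10*s^5 + 8*s^4 + 8*s^3 - 2*s^2 - 4*s - 2)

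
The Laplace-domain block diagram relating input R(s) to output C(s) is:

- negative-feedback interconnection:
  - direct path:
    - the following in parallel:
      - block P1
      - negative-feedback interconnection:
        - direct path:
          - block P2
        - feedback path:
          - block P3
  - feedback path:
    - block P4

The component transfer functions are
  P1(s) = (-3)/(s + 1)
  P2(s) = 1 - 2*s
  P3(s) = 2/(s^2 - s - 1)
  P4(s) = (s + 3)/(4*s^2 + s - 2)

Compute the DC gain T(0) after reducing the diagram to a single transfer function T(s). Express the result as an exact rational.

(1) close the feedback loop around P2, P3 gives (-2*s^3 + 3*s^2 + s - 1)/(s^2 - 5*s + 1)
(2) add P1, [P2/(1+P2*P3)] (parallel) gives (-2*s^4 + s^3 + s^2 + 15*s - 4)/(s^3 - 4*s^2 - 4*s + 1)
(3) feedback reduction of (P1+[P2/(1+P2*P3)]), P4 gives (-8*s^6 + 2*s^5 + 9*s^4 + 59*s^3 - 3*s^2 - 34*s + 8)/(2*s^5 - 20*s^4 - 18*s^3 + 26*s^2 + 50*s - 14)
That last expression is T(s); at s = 0 only the constant terms survive, so T(0) = 8/(-14) = -4/7.

Final answer: -4/7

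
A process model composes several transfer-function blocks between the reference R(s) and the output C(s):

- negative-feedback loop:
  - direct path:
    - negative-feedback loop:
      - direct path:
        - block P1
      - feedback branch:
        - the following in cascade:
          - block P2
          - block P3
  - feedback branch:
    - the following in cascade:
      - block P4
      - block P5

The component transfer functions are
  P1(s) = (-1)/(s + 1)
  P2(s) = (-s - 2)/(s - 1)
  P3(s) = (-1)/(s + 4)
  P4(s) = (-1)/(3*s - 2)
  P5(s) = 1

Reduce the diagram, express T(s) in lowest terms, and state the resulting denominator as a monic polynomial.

[1] combine P2, P3 in series -> (s + 2)/(s^2 + 3*s - 4)
[2] collapse the loop (P1 forward, (P2*P3) return) -> (-s^2 - 3*s + 4)/(s^3 + 4*s^2 - 2*s - 6)
[3] cascade P4, P5 -> (-1)/(3*s - 2)
[4] reduce the feedback loop with forward [P1/(1+P1*(P2*P3))] and return (P4*P5) -> (-3*s^3 - 7*s^2 + 18*s - 8)/(3*s^4 + 10*s^3 - 13*s^2 - 11*s + 8)
T(s) is the step-4 result (common factors already cancelled). Leading coefficient of the denominator: 3. Divide through by 3 for the monic polynomial.

Therefore the answer is s^4 + 10*s^3/3 - 13*s^2/3 - 11*s/3 + 8/3.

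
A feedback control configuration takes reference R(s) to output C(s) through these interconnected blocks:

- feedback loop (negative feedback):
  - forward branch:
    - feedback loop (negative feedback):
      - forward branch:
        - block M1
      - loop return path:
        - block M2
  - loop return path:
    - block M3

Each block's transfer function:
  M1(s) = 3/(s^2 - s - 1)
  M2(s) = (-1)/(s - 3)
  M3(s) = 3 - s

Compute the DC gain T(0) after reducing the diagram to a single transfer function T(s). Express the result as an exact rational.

Answer: 1/3

Working:
Step 1 - collapse the loop (M1 forward, M2 return), giving (3*s - 9)/(s^3 - 4*s^2 + 2*s)
Step 2 - feedback reduction of [M1/(1+M1*M2)], M3, giving (3*s - 9)/(s^3 - 7*s^2 + 20*s - 27)
Evaluating the step-2 result (the overall T(s)) at s = 0 gives T(0) = -9/(-27) = 1/3.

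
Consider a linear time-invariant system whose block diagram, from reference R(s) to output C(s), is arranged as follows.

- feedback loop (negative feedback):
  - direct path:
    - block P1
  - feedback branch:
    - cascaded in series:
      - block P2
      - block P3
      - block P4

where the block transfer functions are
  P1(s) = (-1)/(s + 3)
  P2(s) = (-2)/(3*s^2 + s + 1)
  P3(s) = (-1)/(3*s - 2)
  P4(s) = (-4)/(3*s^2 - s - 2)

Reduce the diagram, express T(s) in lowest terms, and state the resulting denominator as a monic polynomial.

Step 1: cascade P2, P3, P4; result (-8)/(27*s^5 - 18*s^4 - 12*s^3 - s^2 + 4)
Step 2: feedback reduction of P1, (P2*P3*P4); result (-27*s^5 + 18*s^4 + 12*s^3 + s^2 - 4)/(27*s^6 + 63*s^5 - 66*s^4 - 37*s^3 - 3*s^2 + 4*s + 20)
That last expression is T(s), already simplified. Scaling its denominator by 1/27 (the reciprocal of the leading coefficient) yields the monic denominator.

Hence the answer: s^6 + 7*s^5/3 - 22*s^4/9 - 37*s^3/27 - s^2/9 + 4*s/27 + 20/27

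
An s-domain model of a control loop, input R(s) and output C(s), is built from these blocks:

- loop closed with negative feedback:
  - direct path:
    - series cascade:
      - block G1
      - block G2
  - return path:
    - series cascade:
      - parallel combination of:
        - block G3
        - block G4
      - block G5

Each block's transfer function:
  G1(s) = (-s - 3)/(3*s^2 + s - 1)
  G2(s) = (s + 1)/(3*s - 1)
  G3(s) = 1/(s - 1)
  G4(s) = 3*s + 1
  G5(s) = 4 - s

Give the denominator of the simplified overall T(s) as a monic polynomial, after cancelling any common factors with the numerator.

The answer is s^5 + 7*s^4/3 - 16*s^3 - 14*s^2/3 + 29*s/3 - 1/3.

Reasoning:
Step 1: multiply G1, G2 (series) gives (-s^2 - 4*s - 3)/(9*s^3 - 4*s + 1)
Step 2: combine G3, G4 in parallel gives (3*s^2 - 2*s)/(s - 1)
Step 3: series reduction of (G3+G4), G5 gives (-3*s^3 + 14*s^2 - 8*s)/(s - 1)
Step 4: close the feedback loop around (G1*G2), ((G3+G4)*G5) gives (-s^3 - 3*s^2 + s + 3)/(3*s^5 + 7*s^4 - 48*s^3 - 14*s^2 + 29*s - 1)
T(s) is the step-4 result (common factors already cancelled). Leading coefficient of the denominator: 3. Divide through by 3 for the monic polynomial.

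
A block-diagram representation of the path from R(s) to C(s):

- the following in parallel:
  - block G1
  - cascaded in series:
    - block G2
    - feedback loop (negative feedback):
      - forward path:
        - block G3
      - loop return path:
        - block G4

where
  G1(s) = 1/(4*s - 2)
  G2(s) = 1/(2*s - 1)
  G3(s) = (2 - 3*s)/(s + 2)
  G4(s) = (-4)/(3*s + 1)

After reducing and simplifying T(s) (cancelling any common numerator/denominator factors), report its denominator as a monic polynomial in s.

Step 1: apply the feedback formula to G3, G4 -> (-9*s^2 + 3*s + 2)/(3*s^2 + 19*s - 6)
Step 2: series reduction of G2, [G3/(1+G3*G4)] -> (-9*s^2 + 3*s + 2)/(6*s^3 + 35*s^2 - 31*s + 6)
Step 3: sum the parallel branches G1, (G2*[G3/(1+G3*G4)]) -> (-15*s^2 + 25*s - 2)/(12*s^3 + 70*s^2 - 62*s + 12)
The result of step 3 is T(s) in lowest terms. Its denominator has leading coefficient 12; dividing the denominator through by 12 makes it monic.

Final answer: s^3 + 35*s^2/6 - 31*s/6 + 1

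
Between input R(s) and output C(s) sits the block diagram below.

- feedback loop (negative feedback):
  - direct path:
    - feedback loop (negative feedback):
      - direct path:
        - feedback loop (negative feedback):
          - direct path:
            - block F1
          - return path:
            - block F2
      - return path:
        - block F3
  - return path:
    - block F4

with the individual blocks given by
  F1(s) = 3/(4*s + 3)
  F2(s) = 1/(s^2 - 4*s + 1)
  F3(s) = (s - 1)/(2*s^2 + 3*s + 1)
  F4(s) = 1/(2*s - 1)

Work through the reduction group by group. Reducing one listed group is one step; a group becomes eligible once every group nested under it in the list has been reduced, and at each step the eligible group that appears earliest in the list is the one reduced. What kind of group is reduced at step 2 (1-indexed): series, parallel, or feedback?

Step 1 - close the feedback loop around F1, F2
Step 2 - reduce the feedback loop with forward [F1/(1+F1*F2)] and return F3
Step 3 - reduce the feedback loop with forward [[F1/(1+F1*F2)]/(1+[F1/(1+F1*F2)]*F3)] and return F4
Step 2 collapses a feedback group.

Final answer: feedback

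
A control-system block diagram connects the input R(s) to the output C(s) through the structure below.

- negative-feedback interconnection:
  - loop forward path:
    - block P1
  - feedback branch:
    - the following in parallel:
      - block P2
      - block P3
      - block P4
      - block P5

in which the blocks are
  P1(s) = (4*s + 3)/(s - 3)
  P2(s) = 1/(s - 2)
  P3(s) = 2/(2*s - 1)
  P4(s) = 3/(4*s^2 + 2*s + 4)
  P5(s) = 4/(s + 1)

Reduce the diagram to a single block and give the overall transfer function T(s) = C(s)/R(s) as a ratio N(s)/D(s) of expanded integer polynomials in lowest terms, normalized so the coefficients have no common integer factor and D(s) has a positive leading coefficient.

[1] reduce the parallel group P2, P3, P4, P5; result (48*s^4 - 54*s^3 + 9*s^2 - 87*s + 18)/(8*s^5 - 8*s^4 - 10*s^3 - 10*s^2 - 8*s + 8)
[2] collapse the loop (P1 forward, (P2+P3+P4+P5) return) - this is the overall T(s), already in the required normalized form

Answer: (32*s^6 - 8*s^5 - 64*s^4 - 70*s^3 - 62*s^2 + 8*s + 24)/(8*s^6 + 160*s^5 - 58*s^4 - 106*s^3 - 299*s^2 - 157*s + 30)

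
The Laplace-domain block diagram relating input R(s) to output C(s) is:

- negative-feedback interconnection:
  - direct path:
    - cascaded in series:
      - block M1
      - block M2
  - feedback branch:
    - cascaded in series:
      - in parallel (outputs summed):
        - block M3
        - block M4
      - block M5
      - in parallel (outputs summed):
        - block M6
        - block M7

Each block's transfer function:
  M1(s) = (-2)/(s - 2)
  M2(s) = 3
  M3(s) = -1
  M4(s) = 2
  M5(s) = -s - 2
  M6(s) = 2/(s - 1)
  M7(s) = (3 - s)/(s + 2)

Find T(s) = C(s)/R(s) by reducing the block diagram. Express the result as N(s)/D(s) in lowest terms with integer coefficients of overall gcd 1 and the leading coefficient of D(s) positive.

Step 1: combine M1, M2 in series gives (-6)/(s - 2)
Step 2: parallel reduction of M3, M4 gives 1
Step 3: sum the parallel branches M6, M7 gives (-s^2 + 6*s + 1)/(s^2 + s - 2)
Step 4: multiply (M3+M4), M5, (M6+M7) (series) gives (s^2 - 6*s - 1)/(s - 1)
Step 5: close the feedback loop around (M1*M2), ((M3+M4)*M5*(M6+M7)), which is the overall transfer function T(s) = C(s)/R(s) in lowest terms

Final answer: (6*s - 6)/(5*s^2 - 33*s - 8)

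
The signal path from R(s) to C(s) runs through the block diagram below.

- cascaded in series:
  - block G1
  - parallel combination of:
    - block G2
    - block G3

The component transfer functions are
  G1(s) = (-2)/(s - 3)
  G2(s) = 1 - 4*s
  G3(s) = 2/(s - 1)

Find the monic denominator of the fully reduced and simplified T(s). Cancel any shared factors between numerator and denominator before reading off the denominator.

[1] combine G2, G3 in parallel = (-4*s^2 + 5*s + 1)/(s - 1)
[2] reduce the series chain G1, (G2+G3) = (8*s^2 - 10*s - 2)/(s^2 - 4*s + 3)
That last expression is T(s), already simplified, and its denominator is already monic.

Therefore the answer is s^2 - 4*s + 3.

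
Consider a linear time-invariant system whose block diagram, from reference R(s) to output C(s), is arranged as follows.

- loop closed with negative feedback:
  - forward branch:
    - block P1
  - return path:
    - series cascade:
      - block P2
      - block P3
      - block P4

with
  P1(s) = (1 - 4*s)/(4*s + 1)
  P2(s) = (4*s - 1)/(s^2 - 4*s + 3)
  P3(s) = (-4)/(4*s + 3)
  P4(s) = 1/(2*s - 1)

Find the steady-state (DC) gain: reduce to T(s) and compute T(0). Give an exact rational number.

Reducing step by step:

Step 1 - series reduction of P2, P3, P4, giving (4 - 16*s)/(8*s^4 - 30*s^3 + 13*s^2 + 18*s - 9)
Step 2 - reduce the feedback loop with forward P1 and return (P2*P3*P4), giving (-32*s^5 + 128*s^4 - 82*s^3 - 59*s^2 + 54*s - 9)/(32*s^5 - 112*s^4 + 22*s^3 + 149*s^2 - 50*s - 5)
DC gain: substitute s = 0 into T(s) from step 2: T(0) = -9/(-5) = 9/5.

Answer: 9/5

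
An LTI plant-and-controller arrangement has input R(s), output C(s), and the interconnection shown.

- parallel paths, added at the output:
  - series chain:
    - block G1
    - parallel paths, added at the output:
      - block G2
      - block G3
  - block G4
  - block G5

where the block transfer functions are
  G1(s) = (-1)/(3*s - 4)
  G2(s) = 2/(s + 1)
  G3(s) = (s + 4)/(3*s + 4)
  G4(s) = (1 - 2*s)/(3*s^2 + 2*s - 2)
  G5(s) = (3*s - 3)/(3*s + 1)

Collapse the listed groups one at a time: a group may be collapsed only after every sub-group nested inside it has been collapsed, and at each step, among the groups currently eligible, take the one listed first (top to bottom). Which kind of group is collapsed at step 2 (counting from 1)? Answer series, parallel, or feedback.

Step 1. sum the parallel branches G2, G3
Step 2. multiply G1, (G2+G3) (series)
Step 3. parallel reduction of (G1*(G2+G3)), G4, G5
Step 2: series.

Therefore the answer is series.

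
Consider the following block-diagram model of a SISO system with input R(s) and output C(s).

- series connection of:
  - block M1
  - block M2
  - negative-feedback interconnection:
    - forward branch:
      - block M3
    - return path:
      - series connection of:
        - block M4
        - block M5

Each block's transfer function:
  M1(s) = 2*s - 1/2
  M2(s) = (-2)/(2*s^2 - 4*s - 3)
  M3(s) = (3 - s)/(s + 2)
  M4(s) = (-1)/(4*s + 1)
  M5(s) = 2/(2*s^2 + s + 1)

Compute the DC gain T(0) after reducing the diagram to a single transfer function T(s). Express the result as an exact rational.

1. reduce the series chain M4, M5 -> (-2)/(8*s^3 + 6*s^2 + 5*s + 1)
2. collapse the loop (M3 forward, (M4*M5) return) -> (-8*s^4 + 18*s^3 + 13*s^2 + 14*s + 3)/(8*s^4 + 22*s^3 + 17*s^2 + 13*s - 4)
3. combine M1, M2, [M3/(1+M3*(M4*M5))] in series -> (32*s^5 - 80*s^4 - 34*s^3 - 43*s^2 + 2*s + 3)/(16*s^6 + 12*s^5 - 78*s^4 - 108*s^3 - 111*s^2 - 23*s + 12)
DC gain: substitute s = 0 into T(s) from step 3: T(0) = 3/12 = 1/4.

Answer: 1/4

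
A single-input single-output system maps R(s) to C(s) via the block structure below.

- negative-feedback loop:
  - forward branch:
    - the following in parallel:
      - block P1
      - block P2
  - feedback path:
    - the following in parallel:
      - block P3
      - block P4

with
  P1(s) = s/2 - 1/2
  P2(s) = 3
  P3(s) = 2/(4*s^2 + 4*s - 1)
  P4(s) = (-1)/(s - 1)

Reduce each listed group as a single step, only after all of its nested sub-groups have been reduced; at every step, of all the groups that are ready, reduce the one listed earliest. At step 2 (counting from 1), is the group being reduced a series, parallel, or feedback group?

(1) sum the parallel branches P1, P2
(2) sum the parallel branches P3, P4
(3) apply the feedback formula to (P1+P2), (P3+P4)
The group at step 2 is a parallel group.

Final answer: parallel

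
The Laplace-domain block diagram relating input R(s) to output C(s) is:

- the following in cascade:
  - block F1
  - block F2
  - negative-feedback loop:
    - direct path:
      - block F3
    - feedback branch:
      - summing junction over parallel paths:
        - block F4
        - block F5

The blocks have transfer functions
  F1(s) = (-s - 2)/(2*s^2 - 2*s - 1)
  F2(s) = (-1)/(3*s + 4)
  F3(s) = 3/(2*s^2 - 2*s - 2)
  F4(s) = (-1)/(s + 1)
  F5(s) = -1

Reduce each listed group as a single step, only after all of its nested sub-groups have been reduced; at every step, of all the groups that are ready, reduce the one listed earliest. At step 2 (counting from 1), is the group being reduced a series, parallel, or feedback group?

(1) sum the parallel branches F4, F5
(2) close the feedback loop around F3, (F4+F5)
(3) reduce the series chain F1, F2, [F3/(1+F3*(F4+F5))]
Step 2 collapses a feedback group.

Final answer: feedback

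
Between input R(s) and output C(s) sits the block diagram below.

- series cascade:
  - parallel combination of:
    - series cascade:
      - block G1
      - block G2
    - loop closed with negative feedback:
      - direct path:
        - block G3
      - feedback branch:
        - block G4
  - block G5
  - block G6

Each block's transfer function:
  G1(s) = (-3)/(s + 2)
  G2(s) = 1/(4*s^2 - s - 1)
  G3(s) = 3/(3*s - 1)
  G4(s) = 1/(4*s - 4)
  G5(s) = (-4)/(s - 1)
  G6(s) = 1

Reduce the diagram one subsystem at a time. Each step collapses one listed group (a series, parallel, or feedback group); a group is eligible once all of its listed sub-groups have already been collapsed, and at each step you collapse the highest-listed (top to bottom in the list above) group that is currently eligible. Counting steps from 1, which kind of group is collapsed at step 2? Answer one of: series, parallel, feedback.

Answer: feedback

Working:
(1) combine G1, G2 in series
(2) collapse the loop (G3 forward, G4 return)
(3) parallel reduction of (G1*G2), [G3/(1+G3*G4)]
(4) multiply ((G1*G2)+[G3/(1+G3*G4)]), G5, G6 (series)
At step 2 the group reduced is feedback.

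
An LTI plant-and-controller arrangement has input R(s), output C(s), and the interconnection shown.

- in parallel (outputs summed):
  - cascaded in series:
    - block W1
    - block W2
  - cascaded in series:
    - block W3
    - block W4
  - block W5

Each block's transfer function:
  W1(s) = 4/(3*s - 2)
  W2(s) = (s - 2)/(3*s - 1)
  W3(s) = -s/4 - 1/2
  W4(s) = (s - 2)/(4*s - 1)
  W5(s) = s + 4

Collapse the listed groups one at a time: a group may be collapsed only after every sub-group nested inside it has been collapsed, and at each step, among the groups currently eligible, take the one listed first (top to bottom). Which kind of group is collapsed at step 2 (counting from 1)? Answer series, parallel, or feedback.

Answer: series

Working:
Step 1 - cascade W1, W2
Step 2 - series reduction of W3, W4
Step 3 - sum the parallel branches (W1*W2), (W3*W4), W5
So the answer for step 2 is series.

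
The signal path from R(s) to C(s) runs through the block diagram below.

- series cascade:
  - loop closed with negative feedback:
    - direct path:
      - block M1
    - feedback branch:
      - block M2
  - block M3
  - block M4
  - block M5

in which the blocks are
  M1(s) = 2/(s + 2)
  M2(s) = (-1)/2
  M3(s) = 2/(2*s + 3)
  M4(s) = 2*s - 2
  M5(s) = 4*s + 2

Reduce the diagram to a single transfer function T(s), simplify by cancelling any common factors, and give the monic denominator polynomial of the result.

The answer is s^2 + 5*s/2 + 3/2.

Reasoning:
(1) close the feedback loop around M1, M2 = 2/(s + 1)
(2) combine [M1/(1+M1*M2)], M3, M4, M5 in series = (32*s^2 - 16*s - 16)/(2*s^2 + 5*s + 3)
T(s) is the step-2 result (common factors already cancelled). Leading coefficient of the denominator: 2. Divide through by 2 for the monic polynomial.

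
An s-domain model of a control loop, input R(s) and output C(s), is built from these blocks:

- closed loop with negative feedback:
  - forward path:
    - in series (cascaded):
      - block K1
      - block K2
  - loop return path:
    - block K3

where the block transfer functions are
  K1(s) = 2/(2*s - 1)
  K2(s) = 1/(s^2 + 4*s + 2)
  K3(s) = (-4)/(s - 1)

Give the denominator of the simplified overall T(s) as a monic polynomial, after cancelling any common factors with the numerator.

Step 1 - cascade K1, K2 gives 2/(2*s^3 + 7*s^2 - 2)
Step 2 - feedback reduction of (K1*K2), K3 gives (2*s - 2)/(2*s^4 + 5*s^3 - 7*s^2 - 2*s - 6)
No further cancellation is possible in the step-2 result, so that is T(s). Its denominator becomes monic after dividing by the leading coefficient 2.

Hence the answer: s^4 + 5*s^3/2 - 7*s^2/2 - s - 3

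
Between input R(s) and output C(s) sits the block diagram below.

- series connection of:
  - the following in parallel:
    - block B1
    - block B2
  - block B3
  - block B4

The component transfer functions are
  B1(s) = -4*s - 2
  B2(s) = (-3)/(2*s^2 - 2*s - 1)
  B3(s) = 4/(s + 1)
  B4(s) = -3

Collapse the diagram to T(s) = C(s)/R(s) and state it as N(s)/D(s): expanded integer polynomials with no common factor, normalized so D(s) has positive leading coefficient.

First reduce the diagram to T(s).

1. combine B1, B2 in parallel -> (-8*s^3 + 4*s^2 + 8*s - 1)/(2*s^2 - 2*s - 1)
2. multiply (B1+B2), B3, B4 (series), giving the overall T(s)

Answer: (96*s^3 - 48*s^2 - 96*s + 12)/(2*s^3 - 3*s - 1)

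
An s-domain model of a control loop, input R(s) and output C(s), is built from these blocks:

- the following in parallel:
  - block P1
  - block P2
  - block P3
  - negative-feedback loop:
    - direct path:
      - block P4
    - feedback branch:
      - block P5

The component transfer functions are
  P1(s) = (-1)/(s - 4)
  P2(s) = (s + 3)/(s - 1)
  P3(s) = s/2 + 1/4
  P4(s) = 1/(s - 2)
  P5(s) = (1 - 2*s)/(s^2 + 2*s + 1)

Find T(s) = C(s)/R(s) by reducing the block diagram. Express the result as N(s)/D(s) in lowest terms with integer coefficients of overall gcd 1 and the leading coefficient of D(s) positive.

First reduce the diagram to T(s).

1. close the feedback loop around P4, P5, giving (s^2 + 2*s + 1)/(s^3 - 5*s - 1)
2. sum the parallel branches P1, P2, P3, [P4/(1+P4*P5)] - this is the overall T(s), already in the required normalized form

Answer: (2*s^6 - 5*s^5 - 11*s^4 - 29*s^3 + 10*s^2 + 217*s + 56)/(4*s^5 - 20*s^4 - 4*s^3 + 96*s^2 - 60*s - 16)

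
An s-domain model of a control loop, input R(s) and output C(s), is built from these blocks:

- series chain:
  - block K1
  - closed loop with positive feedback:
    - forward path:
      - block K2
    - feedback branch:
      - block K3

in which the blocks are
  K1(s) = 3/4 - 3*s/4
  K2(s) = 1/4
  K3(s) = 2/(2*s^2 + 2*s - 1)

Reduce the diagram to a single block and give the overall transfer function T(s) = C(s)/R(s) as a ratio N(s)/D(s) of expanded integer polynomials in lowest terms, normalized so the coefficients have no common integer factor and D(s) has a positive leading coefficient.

Answer: (-6*s^3 + 9*s - 3)/(32*s^2 + 32*s - 24)

Working:
1. close the feedback loop around K2, K3: (2*s^2 + 2*s - 1)/(8*s^2 + 8*s - 6)
2. series reduction of K1, [K2/(1-K2*K3)]: this yields T(s), and no further normalization is needed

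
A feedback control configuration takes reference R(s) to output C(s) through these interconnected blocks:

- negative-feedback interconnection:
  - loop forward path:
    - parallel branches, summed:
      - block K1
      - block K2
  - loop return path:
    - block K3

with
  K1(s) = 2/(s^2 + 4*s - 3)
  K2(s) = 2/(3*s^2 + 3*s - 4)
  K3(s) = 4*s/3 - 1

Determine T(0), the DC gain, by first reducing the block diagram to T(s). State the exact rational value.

Reducing step by step:

[1] add K1, K2 (parallel) = (8*s^2 + 14*s - 14)/(3*s^4 + 15*s^3 - s^2 - 25*s + 12)
[2] close the feedback loop around (K1+K2), K3 = (24*s^2 + 42*s - 42)/(9*s^4 + 77*s^3 + 29*s^2 - 173*s + 78)
Evaluating the step-2 result (the overall T(s)) at s = 0 gives T(0) = -42/78 = -7/13.

Answer: -7/13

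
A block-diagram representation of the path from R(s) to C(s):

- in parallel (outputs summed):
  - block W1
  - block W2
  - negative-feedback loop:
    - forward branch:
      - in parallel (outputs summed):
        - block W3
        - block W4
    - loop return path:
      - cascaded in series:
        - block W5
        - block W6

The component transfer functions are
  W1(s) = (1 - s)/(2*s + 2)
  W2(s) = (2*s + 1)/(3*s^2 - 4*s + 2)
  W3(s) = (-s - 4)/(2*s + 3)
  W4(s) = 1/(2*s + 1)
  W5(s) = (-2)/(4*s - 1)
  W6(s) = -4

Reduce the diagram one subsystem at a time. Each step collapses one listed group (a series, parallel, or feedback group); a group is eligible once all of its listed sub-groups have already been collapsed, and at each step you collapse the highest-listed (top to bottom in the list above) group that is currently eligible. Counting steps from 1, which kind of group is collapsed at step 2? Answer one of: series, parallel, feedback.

The answer is series.

Reasoning:
1. combine W3, W4 in parallel
2. cascade W5, W6
3. apply the feedback formula to (W3+W4), (W5*W6)
4. combine W1, W2, [(W3+W4)/(1+(W3+W4)*(W5*W6))] in parallel
Step 2: series.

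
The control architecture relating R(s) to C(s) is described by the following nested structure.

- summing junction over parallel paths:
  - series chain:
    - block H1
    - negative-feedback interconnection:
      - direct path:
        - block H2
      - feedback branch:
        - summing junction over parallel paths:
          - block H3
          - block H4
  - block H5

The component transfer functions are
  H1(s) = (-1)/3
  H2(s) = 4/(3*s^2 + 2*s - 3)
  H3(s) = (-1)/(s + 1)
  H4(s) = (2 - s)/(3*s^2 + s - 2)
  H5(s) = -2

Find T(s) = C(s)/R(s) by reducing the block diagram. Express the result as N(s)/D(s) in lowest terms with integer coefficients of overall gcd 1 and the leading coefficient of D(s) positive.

(1) reduce the parallel group H3, H4 = (4 - 4*s)/(3*s^2 + s - 2)
(2) reduce the feedback loop with forward H2 and return (H3+H4) = (12*s^2 + 4*s - 8)/(9*s^4 + 9*s^3 - 13*s^2 - 23*s + 22)
(3) combine H1, [H2/(1+H2*(H3+H4))] in series = (-12*s^2 - 4*s + 8)/(27*s^4 + 27*s^3 - 39*s^2 - 69*s + 66)
(4) sum the parallel branches (H1*[H2/(1+H2*(H3+H4))]), H5: this yields T(s), and no further normalization is needed

Hence the answer: (-54*s^4 - 54*s^3 + 66*s^2 + 134*s - 124)/(27*s^4 + 27*s^3 - 39*s^2 - 69*s + 66)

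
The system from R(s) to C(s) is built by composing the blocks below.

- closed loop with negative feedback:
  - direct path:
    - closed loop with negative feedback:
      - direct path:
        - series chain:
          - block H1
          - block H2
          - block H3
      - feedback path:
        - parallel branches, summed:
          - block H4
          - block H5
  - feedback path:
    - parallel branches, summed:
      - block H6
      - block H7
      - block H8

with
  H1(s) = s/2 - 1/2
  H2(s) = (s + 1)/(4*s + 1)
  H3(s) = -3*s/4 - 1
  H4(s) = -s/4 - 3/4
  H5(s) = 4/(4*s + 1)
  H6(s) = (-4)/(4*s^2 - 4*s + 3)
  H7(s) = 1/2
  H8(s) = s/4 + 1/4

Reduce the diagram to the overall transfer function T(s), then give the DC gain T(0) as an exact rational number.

Step 1 - cascade H1, H2, H3, giving (-3*s^3 - 4*s^2 + 3*s + 4)/(32*s + 8)
Step 2 - parallel reduction of H4, H5, giving (-4*s^2 - 13*s + 13)/(16*s + 4)
Step 3 - close the feedback loop around (H1*H2*H3), (H4+H5), giving (-48*s^4 - 76*s^3 + 32*s^2 + 76*s + 16)/(12*s^5 + 55*s^4 + s^3 + 405*s^2 + 243*s + 84)
Step 4 - add H6, H7, H8 (parallel), giving (4*s^3 + 8*s^2 - 9*s - 7)/(16*s^2 - 16*s + 12)
Step 5 - feedback reduction of [(H1*H2*H3)/(1+(H1*H2*H3)*(H4+H5))], (H6+H7+H8), giving (48*s^6 + 28*s^5 - 72*s^4 + 13*s^3 + 36*s^2 - 41*s - 12)/(48*s^5 - 544*s^4 + 104*s^3 - 96*s^2 - 56*s - 56)
DC gain: substitute s = 0 into T(s) from step 5: T(0) = -12/(-56) = 3/14.

Therefore the answer is 3/14.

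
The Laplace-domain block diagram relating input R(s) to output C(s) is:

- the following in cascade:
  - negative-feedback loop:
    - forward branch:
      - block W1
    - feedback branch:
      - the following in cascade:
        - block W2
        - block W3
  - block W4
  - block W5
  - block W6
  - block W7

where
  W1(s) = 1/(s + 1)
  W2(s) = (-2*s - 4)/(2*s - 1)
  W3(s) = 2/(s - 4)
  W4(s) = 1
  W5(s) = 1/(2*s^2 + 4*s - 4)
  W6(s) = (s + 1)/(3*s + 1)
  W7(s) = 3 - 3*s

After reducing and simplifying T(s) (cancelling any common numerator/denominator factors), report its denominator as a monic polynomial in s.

The answer is s^6 - 7*s^5/6 - 14*s^4 - 17*s^3/2 + 11*s^2/3 + 17*s/3 + 4/3.

Reasoning:
(1) series reduction of W2, W3; result (-4*s - 8)/(2*s^2 - 9*s + 4)
(2) collapse the loop (W1 forward, (W2*W3) return); result (2*s^2 - 9*s + 4)/(2*s^3 - 7*s^2 - 9*s - 4)
(3) series reduction of [W1/(1+W1*(W2*W3))], W4, W5, W6, W7; result (-6*s^4 + 27*s^3 - 6*s^2 - 27*s + 12)/(12*s^6 - 14*s^5 - 168*s^4 - 102*s^3 + 44*s^2 + 68*s + 16)
That last expression is T(s), already simplified. Scaling its denominator by 1/12 (the reciprocal of the leading coefficient) yields the monic denominator.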